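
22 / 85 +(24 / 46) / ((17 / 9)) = 1046 / 1955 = 0.54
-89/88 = -1.01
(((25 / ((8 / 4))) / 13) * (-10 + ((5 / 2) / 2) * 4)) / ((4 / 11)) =-1375 / 104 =-13.22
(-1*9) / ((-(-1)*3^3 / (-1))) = 1 / 3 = 0.33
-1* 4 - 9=-13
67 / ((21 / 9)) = 201 / 7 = 28.71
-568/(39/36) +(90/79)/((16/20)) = -1074003/2054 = -522.88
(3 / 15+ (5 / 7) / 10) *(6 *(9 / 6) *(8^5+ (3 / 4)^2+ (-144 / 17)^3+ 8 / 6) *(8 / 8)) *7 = 432322238931 / 786080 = 549972.32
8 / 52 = 2 / 13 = 0.15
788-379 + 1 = 410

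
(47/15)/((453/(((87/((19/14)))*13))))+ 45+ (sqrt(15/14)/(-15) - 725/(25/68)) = -82680379/43035 - sqrt(210)/210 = -1921.30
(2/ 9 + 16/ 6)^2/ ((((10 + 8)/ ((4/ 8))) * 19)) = 169/ 13851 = 0.01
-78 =-78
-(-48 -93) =141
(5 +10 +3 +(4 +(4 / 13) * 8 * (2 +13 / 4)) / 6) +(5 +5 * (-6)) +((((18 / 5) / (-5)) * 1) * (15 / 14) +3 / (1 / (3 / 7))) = -5003 / 1365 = -3.67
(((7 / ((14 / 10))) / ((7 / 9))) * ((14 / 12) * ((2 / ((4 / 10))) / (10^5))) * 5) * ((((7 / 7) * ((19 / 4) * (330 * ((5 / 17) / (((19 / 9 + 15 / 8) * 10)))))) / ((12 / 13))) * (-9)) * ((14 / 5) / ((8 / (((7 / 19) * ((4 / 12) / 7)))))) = -11583 / 8921600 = -0.00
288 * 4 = 1152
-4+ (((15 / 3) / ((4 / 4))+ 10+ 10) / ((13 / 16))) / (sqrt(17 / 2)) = -4+ 400*sqrt(34) / 221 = 6.55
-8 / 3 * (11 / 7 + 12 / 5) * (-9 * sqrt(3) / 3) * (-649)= -721688 * sqrt(3) / 35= -35714.29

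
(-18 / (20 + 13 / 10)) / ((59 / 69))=-0.99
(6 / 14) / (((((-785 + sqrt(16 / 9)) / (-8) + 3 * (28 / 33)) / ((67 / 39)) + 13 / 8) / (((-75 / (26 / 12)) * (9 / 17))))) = -265320 / 2031211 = -0.13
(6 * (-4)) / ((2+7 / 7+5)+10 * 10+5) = -24 / 113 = -0.21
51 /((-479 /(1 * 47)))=-5.00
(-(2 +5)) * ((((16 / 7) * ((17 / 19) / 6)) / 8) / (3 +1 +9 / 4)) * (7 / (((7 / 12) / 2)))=-544 / 475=-1.15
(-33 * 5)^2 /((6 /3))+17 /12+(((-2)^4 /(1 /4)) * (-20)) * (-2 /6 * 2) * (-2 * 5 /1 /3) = 387701 /36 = 10769.47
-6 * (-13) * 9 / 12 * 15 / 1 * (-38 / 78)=-855 / 2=-427.50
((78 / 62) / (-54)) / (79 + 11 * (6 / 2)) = -0.00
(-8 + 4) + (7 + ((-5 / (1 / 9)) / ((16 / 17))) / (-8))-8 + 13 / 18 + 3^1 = 5413 / 1152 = 4.70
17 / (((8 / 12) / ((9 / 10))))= 459 / 20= 22.95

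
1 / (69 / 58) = 58 / 69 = 0.84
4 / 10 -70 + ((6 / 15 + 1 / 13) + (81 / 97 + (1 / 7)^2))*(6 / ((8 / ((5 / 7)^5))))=-1441715851041 / 20769754460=-69.41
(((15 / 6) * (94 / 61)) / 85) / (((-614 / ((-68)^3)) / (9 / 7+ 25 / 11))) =119095744 / 1441979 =82.59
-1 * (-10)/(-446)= -5/223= -0.02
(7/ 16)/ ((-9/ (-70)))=245/ 72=3.40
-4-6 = -10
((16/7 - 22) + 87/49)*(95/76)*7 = -4395/28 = -156.96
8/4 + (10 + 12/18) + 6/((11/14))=20.30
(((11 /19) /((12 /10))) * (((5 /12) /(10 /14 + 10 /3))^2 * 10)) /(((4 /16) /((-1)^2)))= 13475 /65892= 0.20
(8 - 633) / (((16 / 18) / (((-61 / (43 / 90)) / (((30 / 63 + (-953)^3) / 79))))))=-25615996875 / 3126269713604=-0.01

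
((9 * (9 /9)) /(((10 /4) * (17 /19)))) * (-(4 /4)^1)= -342 /85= -4.02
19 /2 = 9.50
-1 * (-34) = 34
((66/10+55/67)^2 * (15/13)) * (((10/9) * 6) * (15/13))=370811760/758641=488.78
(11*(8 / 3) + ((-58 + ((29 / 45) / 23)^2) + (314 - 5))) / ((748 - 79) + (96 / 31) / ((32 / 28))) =9309328396 / 22306118175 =0.42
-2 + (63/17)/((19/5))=-331/323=-1.02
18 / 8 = 9 / 4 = 2.25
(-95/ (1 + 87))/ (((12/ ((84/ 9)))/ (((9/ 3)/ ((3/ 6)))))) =-665/ 132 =-5.04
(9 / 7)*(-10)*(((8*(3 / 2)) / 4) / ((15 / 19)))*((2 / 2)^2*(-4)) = 195.43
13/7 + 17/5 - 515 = -17841/35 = -509.74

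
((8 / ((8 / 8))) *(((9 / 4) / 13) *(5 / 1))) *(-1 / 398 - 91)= -1629855 / 2587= -630.02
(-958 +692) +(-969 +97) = -1138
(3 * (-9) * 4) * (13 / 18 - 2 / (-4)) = -132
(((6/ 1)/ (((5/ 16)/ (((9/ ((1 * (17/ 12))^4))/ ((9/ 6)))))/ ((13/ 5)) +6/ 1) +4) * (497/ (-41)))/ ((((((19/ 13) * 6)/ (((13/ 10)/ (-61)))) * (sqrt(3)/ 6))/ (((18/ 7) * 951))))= 5372604452417436 * sqrt(3)/ 7477551492167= 1244.47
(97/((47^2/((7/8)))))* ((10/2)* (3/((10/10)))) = 10185/17672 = 0.58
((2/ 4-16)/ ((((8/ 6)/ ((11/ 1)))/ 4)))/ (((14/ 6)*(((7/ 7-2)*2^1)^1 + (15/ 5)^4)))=-3069/ 1106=-2.77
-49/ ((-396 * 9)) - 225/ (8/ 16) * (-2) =3207649/ 3564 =900.01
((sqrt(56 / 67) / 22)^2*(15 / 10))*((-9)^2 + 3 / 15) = 8526 / 40535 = 0.21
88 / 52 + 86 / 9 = 11.25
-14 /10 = -7 /5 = -1.40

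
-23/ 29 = -0.79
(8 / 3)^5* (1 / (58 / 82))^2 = 55083008 / 204363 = 269.54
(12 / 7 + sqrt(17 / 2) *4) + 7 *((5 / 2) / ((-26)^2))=16469 / 9464 + 2 *sqrt(34)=13.40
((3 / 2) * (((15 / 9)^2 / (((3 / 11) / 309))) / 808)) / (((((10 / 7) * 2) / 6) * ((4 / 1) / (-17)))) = -674135 / 12928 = -52.15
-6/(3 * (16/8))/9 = -1/9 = -0.11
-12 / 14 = -6 / 7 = -0.86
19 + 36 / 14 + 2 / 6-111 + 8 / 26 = -24239 / 273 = -88.79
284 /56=71 /14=5.07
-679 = -679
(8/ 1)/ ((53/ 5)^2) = 200/ 2809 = 0.07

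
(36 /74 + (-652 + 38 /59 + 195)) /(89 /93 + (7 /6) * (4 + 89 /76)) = -14067624168 /215700047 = -65.22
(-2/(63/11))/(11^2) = -2/693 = -0.00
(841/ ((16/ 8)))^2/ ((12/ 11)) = 7780091/ 48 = 162085.23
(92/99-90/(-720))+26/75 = 27739/19800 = 1.40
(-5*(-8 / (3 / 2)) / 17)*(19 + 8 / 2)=36.08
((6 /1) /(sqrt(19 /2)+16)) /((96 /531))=1062 /493-531* sqrt(38) /7888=1.74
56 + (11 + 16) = 83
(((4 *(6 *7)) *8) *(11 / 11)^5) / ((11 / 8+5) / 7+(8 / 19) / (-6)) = 4290048 / 2683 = 1598.97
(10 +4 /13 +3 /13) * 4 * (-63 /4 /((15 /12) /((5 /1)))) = -34524 /13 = -2655.69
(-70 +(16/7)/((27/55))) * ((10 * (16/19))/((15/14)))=-41600/81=-513.58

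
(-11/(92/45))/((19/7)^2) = -24255/33212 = -0.73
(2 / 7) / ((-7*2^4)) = -0.00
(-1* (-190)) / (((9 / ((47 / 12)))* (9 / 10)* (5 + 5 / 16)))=71440 / 4131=17.29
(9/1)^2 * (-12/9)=-108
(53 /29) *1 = 53 /29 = 1.83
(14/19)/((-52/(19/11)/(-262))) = 917/143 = 6.41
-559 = -559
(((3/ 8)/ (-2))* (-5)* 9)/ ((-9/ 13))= -12.19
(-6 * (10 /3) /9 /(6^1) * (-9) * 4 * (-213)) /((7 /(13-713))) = 284000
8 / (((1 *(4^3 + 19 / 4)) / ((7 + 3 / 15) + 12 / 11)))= 14592 / 15125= 0.96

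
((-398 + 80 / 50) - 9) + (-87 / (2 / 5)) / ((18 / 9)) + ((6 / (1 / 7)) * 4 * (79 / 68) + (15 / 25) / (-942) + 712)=20979719 / 53380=393.03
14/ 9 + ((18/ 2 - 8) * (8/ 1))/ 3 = 38/ 9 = 4.22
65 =65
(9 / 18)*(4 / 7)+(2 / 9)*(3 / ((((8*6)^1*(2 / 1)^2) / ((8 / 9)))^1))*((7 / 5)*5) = 697 / 2268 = 0.31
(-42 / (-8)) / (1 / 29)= 609 / 4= 152.25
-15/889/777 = -5/230251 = -0.00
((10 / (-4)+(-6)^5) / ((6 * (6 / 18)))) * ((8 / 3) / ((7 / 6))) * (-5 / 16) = 2778.04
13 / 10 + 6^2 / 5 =17 / 2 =8.50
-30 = -30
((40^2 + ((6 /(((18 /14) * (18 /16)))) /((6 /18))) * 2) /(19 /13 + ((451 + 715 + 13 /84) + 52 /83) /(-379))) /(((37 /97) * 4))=-4060659811936 /6165718665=-658.59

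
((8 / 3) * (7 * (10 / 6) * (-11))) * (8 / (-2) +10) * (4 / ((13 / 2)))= -1263.59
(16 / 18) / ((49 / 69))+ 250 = 36934 / 147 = 251.25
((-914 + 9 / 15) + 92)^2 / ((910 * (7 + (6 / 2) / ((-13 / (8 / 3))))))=16867449 / 145250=116.13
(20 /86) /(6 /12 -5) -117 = -45299 /387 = -117.05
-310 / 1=-310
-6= -6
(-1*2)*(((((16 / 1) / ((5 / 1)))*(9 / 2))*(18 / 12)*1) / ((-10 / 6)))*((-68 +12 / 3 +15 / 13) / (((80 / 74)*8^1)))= -2448549 / 13000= -188.35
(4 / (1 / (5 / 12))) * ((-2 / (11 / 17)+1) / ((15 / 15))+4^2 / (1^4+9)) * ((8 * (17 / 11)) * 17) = -20808 / 121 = -171.97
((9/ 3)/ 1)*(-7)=-21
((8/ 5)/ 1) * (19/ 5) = 152/ 25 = 6.08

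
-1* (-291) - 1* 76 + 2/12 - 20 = 1171/6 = 195.17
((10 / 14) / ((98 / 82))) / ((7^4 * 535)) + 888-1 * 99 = 69525970730 / 88119101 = 789.00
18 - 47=-29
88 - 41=47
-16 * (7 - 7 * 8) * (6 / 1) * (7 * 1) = 32928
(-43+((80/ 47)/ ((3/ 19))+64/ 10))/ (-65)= 18203/ 45825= 0.40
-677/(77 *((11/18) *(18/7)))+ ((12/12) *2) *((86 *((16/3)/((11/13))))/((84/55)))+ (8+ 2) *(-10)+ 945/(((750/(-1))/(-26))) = 121397462/190575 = 637.01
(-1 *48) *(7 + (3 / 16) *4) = -372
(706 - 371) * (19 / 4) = 1591.25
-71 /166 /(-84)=71 /13944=0.01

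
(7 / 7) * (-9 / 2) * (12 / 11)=-54 / 11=-4.91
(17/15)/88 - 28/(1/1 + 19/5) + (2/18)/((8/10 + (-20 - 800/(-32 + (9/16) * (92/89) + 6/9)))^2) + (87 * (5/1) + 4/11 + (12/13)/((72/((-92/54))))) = 3461399883549471419/8058692978519040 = 429.52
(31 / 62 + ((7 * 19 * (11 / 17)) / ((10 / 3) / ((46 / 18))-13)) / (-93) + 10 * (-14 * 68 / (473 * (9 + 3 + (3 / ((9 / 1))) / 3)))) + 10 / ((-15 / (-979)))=9524691083225 / 14617749982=651.58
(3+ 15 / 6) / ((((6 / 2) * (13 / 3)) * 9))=0.05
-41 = -41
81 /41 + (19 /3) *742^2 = 428889599 /123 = 3486907.31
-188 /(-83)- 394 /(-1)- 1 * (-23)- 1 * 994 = -47703 /83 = -574.73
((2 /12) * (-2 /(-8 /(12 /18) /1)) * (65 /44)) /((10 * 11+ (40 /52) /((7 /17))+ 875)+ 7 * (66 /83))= 490945 /11873437488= 0.00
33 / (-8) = -33 / 8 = -4.12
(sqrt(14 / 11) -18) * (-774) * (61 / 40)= 212463 / 10 -23607 * sqrt(154) / 220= 19914.69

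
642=642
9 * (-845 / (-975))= 39 / 5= 7.80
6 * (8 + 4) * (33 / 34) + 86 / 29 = 35914 / 493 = 72.85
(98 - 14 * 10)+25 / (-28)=-1201 / 28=-42.89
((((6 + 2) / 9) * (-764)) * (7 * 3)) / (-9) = 42784 / 27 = 1584.59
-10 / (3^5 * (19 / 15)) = -50 / 1539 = -0.03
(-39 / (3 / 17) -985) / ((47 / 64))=-77184 / 47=-1642.21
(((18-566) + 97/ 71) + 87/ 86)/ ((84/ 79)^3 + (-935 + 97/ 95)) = 52015459192715/ 88923830389424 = 0.58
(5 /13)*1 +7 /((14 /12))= 83 /13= 6.38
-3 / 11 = -0.27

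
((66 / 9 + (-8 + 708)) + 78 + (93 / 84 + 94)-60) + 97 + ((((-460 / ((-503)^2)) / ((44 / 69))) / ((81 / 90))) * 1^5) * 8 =214473599635 / 233780316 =917.42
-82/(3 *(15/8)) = -14.58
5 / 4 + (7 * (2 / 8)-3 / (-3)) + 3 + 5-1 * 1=11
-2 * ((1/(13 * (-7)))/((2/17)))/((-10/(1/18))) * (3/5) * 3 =-0.00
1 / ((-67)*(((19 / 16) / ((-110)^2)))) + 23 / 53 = -10231521 / 67469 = -151.65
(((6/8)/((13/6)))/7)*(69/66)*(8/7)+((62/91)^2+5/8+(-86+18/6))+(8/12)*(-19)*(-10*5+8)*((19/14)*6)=3097202055/728728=4250.15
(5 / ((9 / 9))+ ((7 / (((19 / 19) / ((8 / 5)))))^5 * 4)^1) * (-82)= -180641303778 / 3125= -57805217.21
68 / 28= 2.43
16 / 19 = 0.84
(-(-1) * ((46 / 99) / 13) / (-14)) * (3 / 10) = -23 / 30030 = -0.00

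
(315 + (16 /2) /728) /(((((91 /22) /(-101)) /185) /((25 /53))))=-294593315500 /438893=-671218.99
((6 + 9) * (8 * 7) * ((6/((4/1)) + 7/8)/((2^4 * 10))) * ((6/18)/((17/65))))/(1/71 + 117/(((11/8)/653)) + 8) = 6751745/23610702688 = 0.00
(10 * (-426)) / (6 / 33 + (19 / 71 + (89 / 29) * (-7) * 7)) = 48242370 / 1697881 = 28.41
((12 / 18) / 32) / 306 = 0.00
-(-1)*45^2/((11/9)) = 18225/11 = 1656.82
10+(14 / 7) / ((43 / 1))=432 / 43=10.05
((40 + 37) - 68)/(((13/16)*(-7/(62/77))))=-8928/7007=-1.27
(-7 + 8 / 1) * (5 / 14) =5 / 14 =0.36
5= 5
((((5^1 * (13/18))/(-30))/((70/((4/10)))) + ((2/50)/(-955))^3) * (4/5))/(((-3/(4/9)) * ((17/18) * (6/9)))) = 28306975940524/218630561748046875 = 0.00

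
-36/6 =-6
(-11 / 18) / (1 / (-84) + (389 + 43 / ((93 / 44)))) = -4774 / 3197703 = -0.00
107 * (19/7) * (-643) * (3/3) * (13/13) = -1307219/7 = -186745.57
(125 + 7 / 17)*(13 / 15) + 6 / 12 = 55687 / 510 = 109.19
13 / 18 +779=14035 / 18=779.72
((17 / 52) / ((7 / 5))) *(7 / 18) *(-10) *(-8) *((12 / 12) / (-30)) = -85 / 351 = -0.24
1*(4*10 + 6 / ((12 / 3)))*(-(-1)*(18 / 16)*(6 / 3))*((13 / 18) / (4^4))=1079 / 4096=0.26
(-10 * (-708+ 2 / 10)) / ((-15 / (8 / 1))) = -56624 / 15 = -3774.93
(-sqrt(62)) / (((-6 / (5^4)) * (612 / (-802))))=-250625 * sqrt(62) / 1836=-1074.85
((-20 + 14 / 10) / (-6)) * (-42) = -651 / 5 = -130.20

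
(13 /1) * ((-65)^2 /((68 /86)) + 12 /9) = 7087093 /102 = 69481.30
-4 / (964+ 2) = -0.00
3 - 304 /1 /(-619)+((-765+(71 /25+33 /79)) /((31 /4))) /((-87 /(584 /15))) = 2348058543569 /49457248875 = 47.48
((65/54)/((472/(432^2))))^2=788486400/3481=226511.46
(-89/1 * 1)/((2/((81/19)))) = -7209/38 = -189.71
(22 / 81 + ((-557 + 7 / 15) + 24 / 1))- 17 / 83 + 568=1194457 / 33615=35.53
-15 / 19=-0.79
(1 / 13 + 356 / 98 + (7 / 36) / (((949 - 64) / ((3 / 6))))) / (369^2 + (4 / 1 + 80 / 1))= 150574819 / 5530135501800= 0.00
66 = 66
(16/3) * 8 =128/3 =42.67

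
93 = 93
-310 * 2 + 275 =-345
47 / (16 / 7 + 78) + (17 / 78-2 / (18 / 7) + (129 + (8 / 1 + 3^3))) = 5392669 / 32877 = 164.03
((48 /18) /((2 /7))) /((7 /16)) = 64 /3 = 21.33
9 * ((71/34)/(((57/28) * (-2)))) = -1491/323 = -4.62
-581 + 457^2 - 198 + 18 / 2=208079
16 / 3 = 5.33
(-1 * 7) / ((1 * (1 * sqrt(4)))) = -7 / 2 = -3.50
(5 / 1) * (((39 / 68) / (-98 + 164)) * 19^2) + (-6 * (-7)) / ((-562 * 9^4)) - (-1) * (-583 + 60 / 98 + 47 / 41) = -1044581790014821 / 1846998884808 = -565.56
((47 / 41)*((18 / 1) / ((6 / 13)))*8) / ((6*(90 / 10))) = 2444 / 369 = 6.62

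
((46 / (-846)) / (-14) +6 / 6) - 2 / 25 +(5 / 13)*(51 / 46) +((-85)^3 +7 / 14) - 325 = -27199745520131 / 44266950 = -614448.15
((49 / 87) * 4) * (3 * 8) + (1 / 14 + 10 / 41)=905281 / 16646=54.38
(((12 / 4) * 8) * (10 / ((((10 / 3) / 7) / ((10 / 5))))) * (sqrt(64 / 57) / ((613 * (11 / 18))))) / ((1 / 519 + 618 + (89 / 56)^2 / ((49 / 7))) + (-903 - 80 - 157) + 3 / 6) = -551243169792 * sqrt(57) / 760677063853597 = -0.01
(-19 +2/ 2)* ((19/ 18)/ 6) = -19/ 6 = -3.17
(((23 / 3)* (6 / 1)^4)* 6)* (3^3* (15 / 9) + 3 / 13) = 35054208 / 13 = 2696477.54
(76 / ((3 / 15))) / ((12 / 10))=950 / 3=316.67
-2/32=-0.06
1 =1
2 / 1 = 2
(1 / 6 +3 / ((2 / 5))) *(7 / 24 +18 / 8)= 1403 / 72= 19.49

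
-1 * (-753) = 753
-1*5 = -5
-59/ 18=-3.28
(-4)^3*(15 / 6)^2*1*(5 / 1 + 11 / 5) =-2880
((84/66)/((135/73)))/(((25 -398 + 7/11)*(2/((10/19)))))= -511/1050624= -0.00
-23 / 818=-0.03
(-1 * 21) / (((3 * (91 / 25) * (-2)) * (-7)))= -25 / 182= -0.14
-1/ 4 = -0.25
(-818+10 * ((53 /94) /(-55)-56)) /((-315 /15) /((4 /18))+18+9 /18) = 712479 /39292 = 18.13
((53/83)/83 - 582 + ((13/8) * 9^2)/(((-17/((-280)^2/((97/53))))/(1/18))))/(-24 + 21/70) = 2159329860050/2692310757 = 802.04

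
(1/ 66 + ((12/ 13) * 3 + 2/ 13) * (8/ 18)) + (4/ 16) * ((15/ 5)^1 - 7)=0.31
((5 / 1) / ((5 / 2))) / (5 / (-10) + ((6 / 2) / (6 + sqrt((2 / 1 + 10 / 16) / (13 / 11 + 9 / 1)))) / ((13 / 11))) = -152308 / 4285 + 9152*sqrt(66) / 4285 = -18.19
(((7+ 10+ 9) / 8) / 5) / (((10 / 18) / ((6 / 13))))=27 / 50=0.54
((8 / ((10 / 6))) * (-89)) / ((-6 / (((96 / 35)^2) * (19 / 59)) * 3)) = 20779008 / 361375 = 57.50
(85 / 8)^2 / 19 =7225 / 1216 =5.94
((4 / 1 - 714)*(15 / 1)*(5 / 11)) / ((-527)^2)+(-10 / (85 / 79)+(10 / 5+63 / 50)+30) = 3658148797 / 152750950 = 23.95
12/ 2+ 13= 19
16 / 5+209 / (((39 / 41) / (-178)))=-7625786 / 195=-39106.59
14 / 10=7 / 5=1.40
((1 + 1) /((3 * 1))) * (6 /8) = 1 /2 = 0.50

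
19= 19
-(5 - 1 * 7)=2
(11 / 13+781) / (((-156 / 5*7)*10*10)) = -121 / 3380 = -0.04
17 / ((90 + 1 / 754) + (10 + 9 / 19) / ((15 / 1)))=3653130 / 19490431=0.19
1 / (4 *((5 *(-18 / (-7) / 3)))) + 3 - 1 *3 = 7 / 120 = 0.06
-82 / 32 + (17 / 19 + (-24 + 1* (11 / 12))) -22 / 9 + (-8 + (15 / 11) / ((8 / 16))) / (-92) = -18785299 / 692208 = -27.14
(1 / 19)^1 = 0.05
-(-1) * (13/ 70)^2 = 169/ 4900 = 0.03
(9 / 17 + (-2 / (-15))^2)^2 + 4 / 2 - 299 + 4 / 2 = -4311653726 / 14630625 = -294.70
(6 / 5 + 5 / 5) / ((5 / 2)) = 22 / 25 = 0.88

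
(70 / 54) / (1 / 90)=350 / 3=116.67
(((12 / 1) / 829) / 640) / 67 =3 / 8886880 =0.00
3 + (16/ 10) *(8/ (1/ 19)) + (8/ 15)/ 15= 55403/ 225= 246.24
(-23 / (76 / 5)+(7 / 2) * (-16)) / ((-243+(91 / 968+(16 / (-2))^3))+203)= 1057782 / 10150655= 0.10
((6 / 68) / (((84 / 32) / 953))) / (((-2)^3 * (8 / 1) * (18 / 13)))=-12389 / 34272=-0.36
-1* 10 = -10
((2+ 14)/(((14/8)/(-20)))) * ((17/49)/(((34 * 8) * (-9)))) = 80/3087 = 0.03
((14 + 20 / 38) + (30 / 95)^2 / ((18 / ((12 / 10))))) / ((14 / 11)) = 144276 / 12635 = 11.42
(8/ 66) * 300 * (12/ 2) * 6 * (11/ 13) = 14400/ 13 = 1107.69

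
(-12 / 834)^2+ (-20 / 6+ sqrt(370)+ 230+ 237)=sqrt(370)+ 26875523 / 57963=482.90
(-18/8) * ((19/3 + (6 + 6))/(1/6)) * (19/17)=-9405/34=-276.62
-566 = -566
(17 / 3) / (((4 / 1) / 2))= 2.83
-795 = -795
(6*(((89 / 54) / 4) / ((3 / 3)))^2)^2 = 1.04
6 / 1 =6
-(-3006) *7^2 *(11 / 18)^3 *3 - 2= 10891357 / 108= 100845.90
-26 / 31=-0.84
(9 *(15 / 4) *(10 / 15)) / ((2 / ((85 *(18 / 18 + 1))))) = 3825 / 2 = 1912.50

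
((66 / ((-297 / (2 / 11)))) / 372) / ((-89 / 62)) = 2 / 26433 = 0.00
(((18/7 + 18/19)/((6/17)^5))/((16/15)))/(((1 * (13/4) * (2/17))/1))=120687845/76608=1575.39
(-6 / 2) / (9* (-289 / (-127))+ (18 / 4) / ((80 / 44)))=-5080 / 38871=-0.13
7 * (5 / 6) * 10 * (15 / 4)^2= 13125 / 16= 820.31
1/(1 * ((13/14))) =14/13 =1.08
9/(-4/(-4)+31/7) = 63/38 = 1.66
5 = 5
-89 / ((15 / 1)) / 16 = -89 / 240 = -0.37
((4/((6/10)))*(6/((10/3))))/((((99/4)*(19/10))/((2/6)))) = 160/1881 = 0.09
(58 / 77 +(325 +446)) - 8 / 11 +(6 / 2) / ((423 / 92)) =8378113 / 10857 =771.68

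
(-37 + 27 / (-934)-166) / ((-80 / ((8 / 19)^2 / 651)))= 379258 / 548750685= 0.00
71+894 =965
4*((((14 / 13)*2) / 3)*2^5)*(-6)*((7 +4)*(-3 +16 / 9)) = 867328 / 117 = 7413.06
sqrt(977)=31.26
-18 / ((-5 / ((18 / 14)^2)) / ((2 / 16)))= 0.74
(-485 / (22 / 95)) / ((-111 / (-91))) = -4192825 / 2442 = -1716.96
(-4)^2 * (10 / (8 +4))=40 / 3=13.33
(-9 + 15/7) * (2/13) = -96/91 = -1.05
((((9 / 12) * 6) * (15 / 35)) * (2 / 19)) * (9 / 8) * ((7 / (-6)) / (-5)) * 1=81 / 1520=0.05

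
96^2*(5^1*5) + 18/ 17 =3916818/ 17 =230401.06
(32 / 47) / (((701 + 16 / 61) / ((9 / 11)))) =1952 / 2457301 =0.00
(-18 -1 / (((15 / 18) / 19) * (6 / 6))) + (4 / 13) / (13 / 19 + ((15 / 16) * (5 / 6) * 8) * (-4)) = -612802 / 15015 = -40.81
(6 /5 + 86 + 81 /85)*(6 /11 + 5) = 457073 /935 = 488.85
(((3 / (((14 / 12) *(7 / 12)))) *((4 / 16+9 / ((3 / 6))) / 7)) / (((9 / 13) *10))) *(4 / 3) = 3796 / 1715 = 2.21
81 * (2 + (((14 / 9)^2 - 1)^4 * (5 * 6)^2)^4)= 93576208735367847369109438510136927023042 / 6461081889226673298932241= 14483055677006437.24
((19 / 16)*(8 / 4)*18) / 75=57 / 100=0.57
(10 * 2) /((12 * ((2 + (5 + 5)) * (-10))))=-1 /72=-0.01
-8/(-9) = 8/9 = 0.89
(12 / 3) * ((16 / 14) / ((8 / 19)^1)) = 76 / 7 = 10.86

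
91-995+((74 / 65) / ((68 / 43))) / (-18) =-35962711 / 39780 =-904.04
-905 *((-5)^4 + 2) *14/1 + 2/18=-71496809/9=-7944089.89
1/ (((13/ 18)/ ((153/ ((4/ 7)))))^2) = 92910321/ 676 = 137441.30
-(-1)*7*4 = 28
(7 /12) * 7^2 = 343 /12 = 28.58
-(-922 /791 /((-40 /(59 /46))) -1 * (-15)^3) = -3375.04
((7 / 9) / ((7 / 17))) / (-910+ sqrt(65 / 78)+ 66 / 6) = -30566 / 14547603 - 17 * sqrt(30) / 43642809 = -0.00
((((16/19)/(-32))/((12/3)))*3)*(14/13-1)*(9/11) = -27/21736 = -0.00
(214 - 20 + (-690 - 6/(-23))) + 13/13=-11379/23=-494.74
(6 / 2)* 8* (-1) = -24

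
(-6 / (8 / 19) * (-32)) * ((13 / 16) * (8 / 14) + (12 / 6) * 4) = 27018 / 7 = 3859.71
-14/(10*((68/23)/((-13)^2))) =-27209/340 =-80.03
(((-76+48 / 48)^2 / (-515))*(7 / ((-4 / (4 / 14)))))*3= 3375 / 206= 16.38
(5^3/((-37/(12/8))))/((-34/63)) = 23625/2516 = 9.39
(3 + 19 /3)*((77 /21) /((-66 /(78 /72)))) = -91 /162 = -0.56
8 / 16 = 1 / 2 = 0.50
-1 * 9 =-9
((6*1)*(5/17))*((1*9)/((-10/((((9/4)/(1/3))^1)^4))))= -14348907/4352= -3297.08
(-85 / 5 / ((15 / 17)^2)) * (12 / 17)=-1156 / 75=-15.41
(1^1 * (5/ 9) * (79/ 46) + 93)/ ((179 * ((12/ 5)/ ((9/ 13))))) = 0.15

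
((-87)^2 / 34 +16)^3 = 534003898897 / 39304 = 13586502.62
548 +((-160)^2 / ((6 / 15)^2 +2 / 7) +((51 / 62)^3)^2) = 128447148598285487 / 2215209187776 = 57984.21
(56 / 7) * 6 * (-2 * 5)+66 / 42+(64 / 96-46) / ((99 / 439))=-1412581 / 2079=-679.45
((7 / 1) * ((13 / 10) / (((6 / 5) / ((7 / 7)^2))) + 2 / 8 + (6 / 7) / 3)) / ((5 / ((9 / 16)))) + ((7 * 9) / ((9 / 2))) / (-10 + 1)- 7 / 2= -1361 / 360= -3.78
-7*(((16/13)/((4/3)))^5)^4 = -1.41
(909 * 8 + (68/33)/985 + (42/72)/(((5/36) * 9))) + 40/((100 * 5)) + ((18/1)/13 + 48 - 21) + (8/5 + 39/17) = 87458325489/11972675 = 7304.83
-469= -469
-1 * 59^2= -3481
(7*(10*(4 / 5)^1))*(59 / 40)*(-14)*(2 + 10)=-69384 / 5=-13876.80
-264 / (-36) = 22 / 3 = 7.33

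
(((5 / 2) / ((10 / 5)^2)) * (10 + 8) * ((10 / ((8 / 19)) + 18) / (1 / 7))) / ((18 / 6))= 17535 / 16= 1095.94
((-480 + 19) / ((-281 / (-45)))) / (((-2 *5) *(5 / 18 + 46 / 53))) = 1979073 / 307133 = 6.44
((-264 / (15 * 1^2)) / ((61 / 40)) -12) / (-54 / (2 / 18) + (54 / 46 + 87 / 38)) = 1255064 / 25725957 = 0.05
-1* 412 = -412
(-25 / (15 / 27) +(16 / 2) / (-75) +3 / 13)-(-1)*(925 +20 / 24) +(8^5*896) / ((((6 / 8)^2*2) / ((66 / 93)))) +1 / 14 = 18521965.36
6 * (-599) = -3594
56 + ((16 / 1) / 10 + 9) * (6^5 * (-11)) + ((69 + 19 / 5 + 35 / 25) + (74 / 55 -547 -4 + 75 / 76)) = -3791678283 / 4180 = -907100.07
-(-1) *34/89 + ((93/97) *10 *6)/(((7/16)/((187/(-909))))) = -162766874/6103531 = -26.67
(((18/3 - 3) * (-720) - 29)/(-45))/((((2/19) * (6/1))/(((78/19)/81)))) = 28457/7290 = 3.90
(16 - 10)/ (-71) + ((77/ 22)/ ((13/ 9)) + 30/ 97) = 474129/ 179062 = 2.65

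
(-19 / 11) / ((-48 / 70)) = 665 / 264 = 2.52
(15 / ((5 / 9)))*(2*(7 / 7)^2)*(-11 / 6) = -99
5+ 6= 11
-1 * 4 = -4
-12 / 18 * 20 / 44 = -10 / 33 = -0.30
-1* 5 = -5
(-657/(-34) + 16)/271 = 1201/9214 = 0.13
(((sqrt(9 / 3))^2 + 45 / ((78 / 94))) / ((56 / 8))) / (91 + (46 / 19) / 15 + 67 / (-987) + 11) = 3321960 / 41482129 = 0.08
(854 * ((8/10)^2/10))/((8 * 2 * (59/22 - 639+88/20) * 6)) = -4697/5213325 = -0.00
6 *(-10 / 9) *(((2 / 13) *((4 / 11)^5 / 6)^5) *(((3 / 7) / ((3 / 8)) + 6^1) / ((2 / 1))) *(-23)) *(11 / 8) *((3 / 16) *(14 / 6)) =6322191859712000 / 93345916568628730344584117157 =0.00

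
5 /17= 0.29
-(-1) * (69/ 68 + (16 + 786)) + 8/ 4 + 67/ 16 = 220103/ 272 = 809.20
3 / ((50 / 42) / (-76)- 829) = -4788 / 1323109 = -0.00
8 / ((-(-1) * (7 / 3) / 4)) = 96 / 7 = 13.71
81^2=6561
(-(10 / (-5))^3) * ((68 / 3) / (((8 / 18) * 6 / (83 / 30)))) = 2822 / 15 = 188.13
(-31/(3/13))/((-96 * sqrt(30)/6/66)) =4433 * sqrt(30)/240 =101.17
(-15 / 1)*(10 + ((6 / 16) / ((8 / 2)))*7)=-159.84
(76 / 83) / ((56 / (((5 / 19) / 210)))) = 0.00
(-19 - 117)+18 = -118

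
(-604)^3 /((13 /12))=-2644186368 /13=-203398951.38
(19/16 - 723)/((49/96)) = -69294/49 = -1414.16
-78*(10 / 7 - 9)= 590.57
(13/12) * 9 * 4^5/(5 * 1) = 9984/5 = 1996.80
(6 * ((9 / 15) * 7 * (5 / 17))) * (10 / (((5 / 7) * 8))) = 441 / 34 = 12.97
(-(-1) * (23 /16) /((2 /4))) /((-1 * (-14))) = 23 /112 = 0.21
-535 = -535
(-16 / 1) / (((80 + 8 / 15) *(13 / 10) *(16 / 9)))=-675 / 7852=-0.09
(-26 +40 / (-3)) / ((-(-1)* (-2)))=59 / 3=19.67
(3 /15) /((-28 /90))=-9 /14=-0.64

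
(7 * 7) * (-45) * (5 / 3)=-3675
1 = 1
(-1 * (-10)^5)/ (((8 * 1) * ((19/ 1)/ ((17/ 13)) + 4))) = 42500/ 63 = 674.60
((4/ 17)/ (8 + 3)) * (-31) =-124/ 187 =-0.66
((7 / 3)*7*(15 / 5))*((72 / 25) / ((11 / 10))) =7056 / 55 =128.29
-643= -643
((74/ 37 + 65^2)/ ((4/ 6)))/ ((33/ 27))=114129/ 22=5187.68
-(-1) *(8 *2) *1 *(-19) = -304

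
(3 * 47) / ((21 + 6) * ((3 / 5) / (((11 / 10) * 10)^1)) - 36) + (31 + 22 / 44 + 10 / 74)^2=3454862413 / 3466308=996.70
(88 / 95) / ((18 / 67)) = 2948 / 855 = 3.45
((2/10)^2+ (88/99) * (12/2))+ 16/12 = 503/75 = 6.71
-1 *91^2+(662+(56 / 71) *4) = -540725 / 71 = -7615.85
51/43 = 1.19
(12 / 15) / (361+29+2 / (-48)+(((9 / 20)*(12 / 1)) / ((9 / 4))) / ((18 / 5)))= 32 / 15625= 0.00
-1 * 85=-85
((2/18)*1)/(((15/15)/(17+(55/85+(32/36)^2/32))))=24334/12393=1.96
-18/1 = -18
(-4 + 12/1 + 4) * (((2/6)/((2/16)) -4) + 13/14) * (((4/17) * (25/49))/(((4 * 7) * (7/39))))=-1950/16807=-0.12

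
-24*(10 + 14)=-576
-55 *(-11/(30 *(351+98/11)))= 1331/23754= 0.06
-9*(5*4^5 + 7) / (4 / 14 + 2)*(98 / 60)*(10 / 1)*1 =-329730.19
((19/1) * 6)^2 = 12996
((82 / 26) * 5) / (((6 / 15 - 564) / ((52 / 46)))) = -1025 / 32407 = -0.03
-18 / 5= -3.60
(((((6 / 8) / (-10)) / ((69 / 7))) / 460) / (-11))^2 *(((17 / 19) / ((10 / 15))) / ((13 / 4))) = 2499 / 2676354549440000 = 0.00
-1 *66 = -66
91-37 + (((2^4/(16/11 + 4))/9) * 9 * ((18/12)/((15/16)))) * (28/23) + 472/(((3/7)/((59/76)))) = 29979164/32775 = 914.70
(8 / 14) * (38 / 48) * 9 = 57 / 14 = 4.07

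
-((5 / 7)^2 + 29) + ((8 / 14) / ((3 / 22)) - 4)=-4310 / 147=-29.32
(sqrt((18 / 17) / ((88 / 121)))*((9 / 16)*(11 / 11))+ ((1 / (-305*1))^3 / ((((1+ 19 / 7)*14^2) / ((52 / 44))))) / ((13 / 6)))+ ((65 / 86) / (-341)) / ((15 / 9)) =-201388896249 / 151434119336500+ 27*sqrt(187) / 544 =0.68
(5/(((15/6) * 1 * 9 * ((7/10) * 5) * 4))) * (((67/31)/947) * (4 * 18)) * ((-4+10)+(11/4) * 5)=0.05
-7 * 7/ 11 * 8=-35.64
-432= -432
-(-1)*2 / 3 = 0.67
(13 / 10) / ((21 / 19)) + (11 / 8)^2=20609 / 6720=3.07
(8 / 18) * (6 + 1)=28 / 9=3.11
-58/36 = -1.61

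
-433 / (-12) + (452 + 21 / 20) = 7337 / 15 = 489.13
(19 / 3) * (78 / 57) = 26 / 3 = 8.67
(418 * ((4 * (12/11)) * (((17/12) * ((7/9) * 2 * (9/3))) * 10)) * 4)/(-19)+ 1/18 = -456959/18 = -25386.61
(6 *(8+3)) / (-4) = -33 / 2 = -16.50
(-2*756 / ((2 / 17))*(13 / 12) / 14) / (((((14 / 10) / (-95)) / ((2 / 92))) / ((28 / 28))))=944775 / 644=1467.04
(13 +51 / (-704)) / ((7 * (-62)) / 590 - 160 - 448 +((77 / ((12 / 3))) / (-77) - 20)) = -0.02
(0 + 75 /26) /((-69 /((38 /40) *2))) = -95 /1196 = -0.08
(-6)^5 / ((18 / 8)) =-3456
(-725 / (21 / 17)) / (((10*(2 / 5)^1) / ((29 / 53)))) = -357425 / 4452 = -80.28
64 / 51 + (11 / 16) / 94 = 96817 / 76704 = 1.26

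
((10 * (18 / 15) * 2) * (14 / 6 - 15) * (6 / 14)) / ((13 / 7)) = -912 / 13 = -70.15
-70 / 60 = -7 / 6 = -1.17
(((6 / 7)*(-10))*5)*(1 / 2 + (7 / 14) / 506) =-38025 / 1771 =-21.47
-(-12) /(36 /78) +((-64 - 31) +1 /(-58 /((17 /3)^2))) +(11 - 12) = -36829 /522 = -70.55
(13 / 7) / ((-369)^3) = -13 / 351703863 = -0.00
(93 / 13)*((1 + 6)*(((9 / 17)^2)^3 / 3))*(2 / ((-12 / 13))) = -38440899 / 48275138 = -0.80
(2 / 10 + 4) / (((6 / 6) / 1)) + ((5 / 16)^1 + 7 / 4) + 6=12.26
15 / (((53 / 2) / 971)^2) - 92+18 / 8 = 225273409 / 11236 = 20049.25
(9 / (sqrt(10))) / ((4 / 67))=47.67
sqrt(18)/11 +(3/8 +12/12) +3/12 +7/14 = 3 * sqrt(2)/11 +17/8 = 2.51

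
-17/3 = -5.67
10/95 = 2/19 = 0.11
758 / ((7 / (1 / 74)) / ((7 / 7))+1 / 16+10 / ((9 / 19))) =109152 / 77641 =1.41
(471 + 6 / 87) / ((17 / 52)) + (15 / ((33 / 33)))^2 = 821297 / 493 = 1665.92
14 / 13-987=-12817 / 13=-985.92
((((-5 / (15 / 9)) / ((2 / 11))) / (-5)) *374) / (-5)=-6171 / 25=-246.84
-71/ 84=-0.85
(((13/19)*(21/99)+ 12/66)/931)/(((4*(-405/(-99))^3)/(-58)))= -143869/1934292150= -0.00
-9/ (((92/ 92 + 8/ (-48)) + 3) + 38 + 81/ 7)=-378/ 2243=-0.17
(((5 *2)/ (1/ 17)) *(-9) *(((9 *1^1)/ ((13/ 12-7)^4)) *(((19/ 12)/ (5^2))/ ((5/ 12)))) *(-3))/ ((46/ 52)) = 84632491008/ 14611716575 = 5.79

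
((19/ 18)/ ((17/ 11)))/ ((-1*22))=-19/ 612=-0.03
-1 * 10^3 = -1000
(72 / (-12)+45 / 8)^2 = 9 / 64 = 0.14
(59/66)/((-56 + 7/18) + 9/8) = -708/43153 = -0.02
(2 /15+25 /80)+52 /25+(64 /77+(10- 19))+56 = 4652987 /92400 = 50.36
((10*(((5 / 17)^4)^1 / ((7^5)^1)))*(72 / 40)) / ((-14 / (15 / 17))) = -84375 / 167044756193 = -0.00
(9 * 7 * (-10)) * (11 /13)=-6930 /13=-533.08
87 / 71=1.23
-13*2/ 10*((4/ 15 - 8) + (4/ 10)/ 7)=10478/ 525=19.96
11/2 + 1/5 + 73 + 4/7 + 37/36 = 101177/1260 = 80.30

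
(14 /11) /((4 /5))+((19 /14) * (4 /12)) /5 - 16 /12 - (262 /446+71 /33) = -2.39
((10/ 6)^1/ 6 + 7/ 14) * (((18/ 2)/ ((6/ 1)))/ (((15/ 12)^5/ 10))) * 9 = 21504/ 625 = 34.41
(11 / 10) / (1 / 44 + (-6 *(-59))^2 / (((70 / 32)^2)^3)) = 88972056250 / 92509796676889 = 0.00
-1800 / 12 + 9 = -141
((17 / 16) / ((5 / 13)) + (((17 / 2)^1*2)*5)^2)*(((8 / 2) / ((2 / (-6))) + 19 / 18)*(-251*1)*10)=28591293787 / 144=198550651.30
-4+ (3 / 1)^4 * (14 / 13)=1082 / 13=83.23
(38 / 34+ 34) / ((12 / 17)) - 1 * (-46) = 383 / 4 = 95.75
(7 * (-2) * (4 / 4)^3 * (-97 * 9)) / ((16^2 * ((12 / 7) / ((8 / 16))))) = 14259 / 1024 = 13.92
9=9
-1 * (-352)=352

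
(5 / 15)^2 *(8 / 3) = 8 / 27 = 0.30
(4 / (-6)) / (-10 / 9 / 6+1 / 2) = -36 / 17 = -2.12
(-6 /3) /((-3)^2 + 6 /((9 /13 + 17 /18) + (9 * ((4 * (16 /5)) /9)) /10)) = -34126 /188667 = -0.18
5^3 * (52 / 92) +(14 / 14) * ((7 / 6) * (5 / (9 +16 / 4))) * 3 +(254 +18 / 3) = 198535 / 598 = 332.00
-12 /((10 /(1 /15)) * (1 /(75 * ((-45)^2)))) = -12150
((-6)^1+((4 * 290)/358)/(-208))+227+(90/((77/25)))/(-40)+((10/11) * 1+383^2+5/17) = 146910.46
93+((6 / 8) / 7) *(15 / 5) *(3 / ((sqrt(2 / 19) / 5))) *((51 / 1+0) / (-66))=93 - 2295 *sqrt(38) / 1232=81.52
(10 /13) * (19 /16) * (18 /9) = 95 /52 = 1.83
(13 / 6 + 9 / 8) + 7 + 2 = 295 / 24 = 12.29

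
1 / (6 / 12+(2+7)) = 2 / 19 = 0.11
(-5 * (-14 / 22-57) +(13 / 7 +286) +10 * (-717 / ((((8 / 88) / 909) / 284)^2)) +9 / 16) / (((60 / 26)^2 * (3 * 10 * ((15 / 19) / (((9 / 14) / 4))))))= -76242781374503888247779 / 1034880000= -73673064871776.33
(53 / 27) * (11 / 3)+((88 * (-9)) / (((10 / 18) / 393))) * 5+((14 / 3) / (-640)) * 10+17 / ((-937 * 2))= -6803520948469 / 2428704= -2801296.88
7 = 7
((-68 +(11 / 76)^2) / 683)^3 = -60535042379024023 / 61396507138357440512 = -0.00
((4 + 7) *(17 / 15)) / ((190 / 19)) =187 / 150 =1.25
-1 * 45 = -45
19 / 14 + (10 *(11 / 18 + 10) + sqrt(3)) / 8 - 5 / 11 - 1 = sqrt(3) / 8 + 72995 / 5544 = 13.38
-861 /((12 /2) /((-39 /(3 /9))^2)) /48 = -1309581 /32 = -40924.41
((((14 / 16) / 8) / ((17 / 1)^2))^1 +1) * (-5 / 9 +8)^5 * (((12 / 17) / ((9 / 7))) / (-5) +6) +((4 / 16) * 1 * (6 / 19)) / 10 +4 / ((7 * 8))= 2495215134899666111 / 18520477930080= 134727.36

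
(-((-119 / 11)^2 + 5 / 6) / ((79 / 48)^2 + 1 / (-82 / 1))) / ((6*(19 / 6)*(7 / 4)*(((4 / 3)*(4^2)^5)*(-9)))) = 3508411 / 33581906305024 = 0.00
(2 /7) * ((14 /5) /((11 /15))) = 12 /11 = 1.09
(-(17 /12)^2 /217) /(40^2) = -289 /49996800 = -0.00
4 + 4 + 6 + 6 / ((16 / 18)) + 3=23.75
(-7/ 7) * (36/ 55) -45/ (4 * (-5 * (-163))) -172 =-172.67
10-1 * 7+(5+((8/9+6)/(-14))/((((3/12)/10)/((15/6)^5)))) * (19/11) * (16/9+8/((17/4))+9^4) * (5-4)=-9219507887357/424116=-21738175.14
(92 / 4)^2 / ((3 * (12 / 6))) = 529 / 6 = 88.17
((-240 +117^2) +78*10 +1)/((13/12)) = 170760/13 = 13135.38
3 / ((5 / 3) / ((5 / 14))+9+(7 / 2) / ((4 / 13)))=72 / 601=0.12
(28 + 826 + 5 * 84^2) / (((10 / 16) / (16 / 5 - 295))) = -421756048 / 25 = -16870241.92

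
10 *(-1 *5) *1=-50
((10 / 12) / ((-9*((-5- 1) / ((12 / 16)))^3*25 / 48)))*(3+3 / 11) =1 / 880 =0.00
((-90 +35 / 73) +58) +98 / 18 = -17132 / 657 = -26.08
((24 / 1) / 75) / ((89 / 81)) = 0.29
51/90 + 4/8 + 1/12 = 23/20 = 1.15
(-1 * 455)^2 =207025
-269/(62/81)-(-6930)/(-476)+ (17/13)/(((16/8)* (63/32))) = -157824557/431613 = -365.66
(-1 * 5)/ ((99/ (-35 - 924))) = 4795/ 99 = 48.43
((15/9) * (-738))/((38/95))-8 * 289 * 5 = -14635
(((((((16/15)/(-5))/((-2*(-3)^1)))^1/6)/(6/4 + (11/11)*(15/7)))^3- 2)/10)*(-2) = 81592801206866/203982002578125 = 0.40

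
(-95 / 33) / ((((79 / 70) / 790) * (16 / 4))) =-16625 / 33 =-503.79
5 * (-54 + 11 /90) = -4849 /18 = -269.39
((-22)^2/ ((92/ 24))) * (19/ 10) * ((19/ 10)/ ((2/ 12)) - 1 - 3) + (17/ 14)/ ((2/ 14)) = 2051287/ 1150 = 1783.73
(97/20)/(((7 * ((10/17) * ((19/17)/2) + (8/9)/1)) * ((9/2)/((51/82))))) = 1429683/18178580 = 0.08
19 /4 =4.75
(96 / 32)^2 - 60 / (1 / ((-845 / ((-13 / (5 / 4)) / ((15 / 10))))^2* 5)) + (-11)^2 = -4455924.69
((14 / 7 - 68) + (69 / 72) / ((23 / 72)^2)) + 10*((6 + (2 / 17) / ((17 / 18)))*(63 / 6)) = 586.47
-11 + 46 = 35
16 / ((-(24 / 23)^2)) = -529 / 36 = -14.69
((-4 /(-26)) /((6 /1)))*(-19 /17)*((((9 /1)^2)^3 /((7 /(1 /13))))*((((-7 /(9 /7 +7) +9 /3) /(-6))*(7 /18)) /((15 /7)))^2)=-109974375 /154636352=-0.71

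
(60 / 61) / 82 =30 / 2501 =0.01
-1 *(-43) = 43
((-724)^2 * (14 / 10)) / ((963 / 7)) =25684624 / 4815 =5334.29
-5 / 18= -0.28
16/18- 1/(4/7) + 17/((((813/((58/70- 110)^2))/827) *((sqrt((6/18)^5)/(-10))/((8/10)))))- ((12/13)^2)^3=-4926287434056 *sqrt(3)/331975- 257126503/173765124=-25702479.46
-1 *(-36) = 36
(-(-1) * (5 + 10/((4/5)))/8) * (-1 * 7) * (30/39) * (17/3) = -20825/312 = -66.75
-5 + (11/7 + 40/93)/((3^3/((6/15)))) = -4.97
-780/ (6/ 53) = -6890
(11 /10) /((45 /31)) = 341 /450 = 0.76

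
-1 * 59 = -59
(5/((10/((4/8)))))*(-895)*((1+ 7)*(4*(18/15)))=-8592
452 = 452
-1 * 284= -284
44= 44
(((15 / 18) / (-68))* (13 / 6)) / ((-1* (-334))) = -65 / 817632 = -0.00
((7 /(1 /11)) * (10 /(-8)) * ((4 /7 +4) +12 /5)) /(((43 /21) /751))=-10582341 /43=-246100.95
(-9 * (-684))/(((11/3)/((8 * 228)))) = 33685632/11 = 3062330.18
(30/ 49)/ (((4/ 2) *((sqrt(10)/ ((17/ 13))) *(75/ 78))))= 51 *sqrt(10)/ 1225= 0.13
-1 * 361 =-361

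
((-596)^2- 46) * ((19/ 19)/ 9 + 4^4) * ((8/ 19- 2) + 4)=12552891700/ 57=220226170.18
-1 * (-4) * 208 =832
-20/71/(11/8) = -160/781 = -0.20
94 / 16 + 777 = 6263 / 8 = 782.88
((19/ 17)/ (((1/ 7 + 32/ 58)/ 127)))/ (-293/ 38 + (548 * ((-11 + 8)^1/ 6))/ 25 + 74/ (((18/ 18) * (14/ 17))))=3257429350/ 1134718227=2.87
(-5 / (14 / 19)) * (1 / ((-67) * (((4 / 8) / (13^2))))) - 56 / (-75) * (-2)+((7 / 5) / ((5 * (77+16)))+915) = 68896111 / 72695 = 947.74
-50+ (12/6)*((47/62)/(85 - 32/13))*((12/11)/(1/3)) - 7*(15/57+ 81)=-618.78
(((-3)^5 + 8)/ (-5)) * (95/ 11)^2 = 424175/ 121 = 3505.58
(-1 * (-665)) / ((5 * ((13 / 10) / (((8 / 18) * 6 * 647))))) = 6884080 / 39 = 176514.87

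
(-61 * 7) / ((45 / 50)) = -4270 / 9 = -474.44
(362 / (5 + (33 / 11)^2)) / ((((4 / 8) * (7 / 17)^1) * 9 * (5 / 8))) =49232 / 2205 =22.33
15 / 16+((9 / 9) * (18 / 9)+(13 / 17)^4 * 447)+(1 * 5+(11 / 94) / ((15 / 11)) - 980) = -771706509577 / 942116880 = -819.12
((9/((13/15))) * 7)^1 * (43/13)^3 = 75134115/28561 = 2630.65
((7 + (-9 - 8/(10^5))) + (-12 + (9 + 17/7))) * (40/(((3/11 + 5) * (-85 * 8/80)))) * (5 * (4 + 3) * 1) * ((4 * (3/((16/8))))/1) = 29700924/61625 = 481.96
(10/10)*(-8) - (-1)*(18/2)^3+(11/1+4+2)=738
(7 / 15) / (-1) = -7 / 15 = -0.47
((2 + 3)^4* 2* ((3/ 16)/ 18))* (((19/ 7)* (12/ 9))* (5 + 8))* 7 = 154375/ 36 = 4288.19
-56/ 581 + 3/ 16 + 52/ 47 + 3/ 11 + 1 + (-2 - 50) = -34005955/ 686576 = -49.53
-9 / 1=-9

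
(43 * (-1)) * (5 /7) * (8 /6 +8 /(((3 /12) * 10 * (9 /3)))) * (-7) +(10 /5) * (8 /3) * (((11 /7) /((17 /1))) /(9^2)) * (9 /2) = 1657996 /3213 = 516.03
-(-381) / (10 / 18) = 3429 / 5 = 685.80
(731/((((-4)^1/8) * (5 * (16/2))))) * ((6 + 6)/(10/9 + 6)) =-19737/320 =-61.68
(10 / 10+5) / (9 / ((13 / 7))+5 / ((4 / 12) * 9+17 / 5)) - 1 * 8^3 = -1196096 / 2341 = -510.93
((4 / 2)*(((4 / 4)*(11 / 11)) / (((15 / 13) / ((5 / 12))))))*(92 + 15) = 1391 / 18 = 77.28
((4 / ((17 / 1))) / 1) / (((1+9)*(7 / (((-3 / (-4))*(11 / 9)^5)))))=161051 / 23422770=0.01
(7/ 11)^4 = 2401/ 14641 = 0.16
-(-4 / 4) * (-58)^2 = 3364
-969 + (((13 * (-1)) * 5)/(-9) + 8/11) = -95144/99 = -961.05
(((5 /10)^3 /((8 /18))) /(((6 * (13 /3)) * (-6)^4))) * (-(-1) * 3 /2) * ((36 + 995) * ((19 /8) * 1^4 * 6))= 19589 /106496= 0.18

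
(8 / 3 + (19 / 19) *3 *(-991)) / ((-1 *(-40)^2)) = 1.86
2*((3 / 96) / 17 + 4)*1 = 2177 / 272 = 8.00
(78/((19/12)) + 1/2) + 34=3183/38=83.76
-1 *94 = -94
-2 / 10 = -1 / 5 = -0.20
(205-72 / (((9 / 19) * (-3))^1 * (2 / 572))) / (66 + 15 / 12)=176348 / 807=218.52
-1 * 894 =-894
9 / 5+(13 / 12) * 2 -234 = -6901 / 30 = -230.03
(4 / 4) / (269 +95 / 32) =32 / 8703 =0.00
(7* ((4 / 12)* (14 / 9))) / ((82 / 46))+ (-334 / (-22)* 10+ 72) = 2750228 / 12177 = 225.85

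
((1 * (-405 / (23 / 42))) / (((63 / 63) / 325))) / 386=-2764125 / 4439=-622.69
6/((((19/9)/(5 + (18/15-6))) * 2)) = 27/95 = 0.28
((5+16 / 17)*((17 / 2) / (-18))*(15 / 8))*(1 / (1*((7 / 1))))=-505 / 672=-0.75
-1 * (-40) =40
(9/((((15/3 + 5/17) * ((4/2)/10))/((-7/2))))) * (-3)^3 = 3213/4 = 803.25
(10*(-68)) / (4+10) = -340 / 7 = -48.57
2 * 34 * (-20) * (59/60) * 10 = -40120/3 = -13373.33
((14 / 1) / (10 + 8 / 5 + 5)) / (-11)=-70 / 913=-0.08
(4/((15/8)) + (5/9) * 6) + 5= 157/15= 10.47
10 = 10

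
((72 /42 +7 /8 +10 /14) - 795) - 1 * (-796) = 4.30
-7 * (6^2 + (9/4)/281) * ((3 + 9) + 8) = -1416555/281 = -5041.12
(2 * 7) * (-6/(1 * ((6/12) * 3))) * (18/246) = -168/41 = -4.10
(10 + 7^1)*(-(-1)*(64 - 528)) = -7888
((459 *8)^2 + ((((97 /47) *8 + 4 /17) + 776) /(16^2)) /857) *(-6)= -1772695634186157 /21911776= -80901504.02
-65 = -65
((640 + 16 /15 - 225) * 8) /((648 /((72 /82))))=24964 /5535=4.51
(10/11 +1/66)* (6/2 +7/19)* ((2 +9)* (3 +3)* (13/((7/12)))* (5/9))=1015040/399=2543.96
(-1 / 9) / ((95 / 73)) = -73 / 855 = -0.09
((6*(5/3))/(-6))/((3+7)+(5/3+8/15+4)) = -25/243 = -0.10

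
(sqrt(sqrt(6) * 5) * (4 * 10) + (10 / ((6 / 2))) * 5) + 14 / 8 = 221 / 12 + 40 * sqrt(5) * 6^(1 / 4) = 158.40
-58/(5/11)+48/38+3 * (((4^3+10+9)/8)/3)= -88131/760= -115.96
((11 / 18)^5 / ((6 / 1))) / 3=161051 / 34012224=0.00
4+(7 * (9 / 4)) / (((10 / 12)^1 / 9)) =1741 / 10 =174.10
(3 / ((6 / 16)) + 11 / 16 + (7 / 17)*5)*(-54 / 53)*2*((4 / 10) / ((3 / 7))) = -184149 / 9010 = -20.44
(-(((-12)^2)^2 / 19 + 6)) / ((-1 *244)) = 10425 / 2318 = 4.50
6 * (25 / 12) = 12.50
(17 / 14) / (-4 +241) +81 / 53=269659 / 175854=1.53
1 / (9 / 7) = 7 / 9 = 0.78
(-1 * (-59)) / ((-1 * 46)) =-59 / 46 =-1.28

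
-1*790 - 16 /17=-13446 /17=-790.94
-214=-214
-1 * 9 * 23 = -207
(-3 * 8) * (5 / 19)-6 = -234 / 19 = -12.32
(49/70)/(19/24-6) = -84/625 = -0.13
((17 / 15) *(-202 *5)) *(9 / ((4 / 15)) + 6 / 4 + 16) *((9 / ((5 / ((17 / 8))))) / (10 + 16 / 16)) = -3590247 / 176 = -20399.13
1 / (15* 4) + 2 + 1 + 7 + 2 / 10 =10.22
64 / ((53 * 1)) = 64 / 53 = 1.21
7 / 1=7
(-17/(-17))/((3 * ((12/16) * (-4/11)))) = -11/9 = -1.22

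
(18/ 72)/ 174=1/ 696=0.00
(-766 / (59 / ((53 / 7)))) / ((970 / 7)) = -20299 / 28615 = -0.71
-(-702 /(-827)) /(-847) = 702 /700469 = 0.00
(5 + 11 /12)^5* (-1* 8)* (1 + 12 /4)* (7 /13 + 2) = -19846522861 /33696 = -588987.50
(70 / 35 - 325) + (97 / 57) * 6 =-5943 / 19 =-312.79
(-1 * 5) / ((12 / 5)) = -25 / 12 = -2.08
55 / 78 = 0.71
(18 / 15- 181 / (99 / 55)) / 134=-4471 / 6030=-0.74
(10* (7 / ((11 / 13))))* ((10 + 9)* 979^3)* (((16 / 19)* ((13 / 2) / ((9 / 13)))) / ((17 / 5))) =524739163348400 / 153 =3429667734303.27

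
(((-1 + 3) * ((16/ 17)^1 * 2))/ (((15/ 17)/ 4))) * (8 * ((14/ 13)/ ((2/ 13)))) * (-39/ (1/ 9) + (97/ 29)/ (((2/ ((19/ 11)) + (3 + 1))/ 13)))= -996948992/ 3045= -327405.25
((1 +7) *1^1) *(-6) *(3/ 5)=-144/ 5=-28.80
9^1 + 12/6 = 11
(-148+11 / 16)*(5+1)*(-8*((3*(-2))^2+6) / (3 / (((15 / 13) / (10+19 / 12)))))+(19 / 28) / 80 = 39914415133 / 4047680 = 9861.06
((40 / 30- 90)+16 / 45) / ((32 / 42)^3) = -2044623 / 10240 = -199.67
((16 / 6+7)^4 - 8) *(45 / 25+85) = 306678722 / 405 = 757231.41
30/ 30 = 1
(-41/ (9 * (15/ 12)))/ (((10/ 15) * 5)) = -82/ 75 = -1.09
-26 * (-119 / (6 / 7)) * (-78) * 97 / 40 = -13655369 / 20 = -682768.45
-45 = -45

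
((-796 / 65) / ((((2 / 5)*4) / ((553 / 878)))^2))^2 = 92586291014802025 / 25710157287952384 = 3.60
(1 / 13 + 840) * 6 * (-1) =-65526 / 13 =-5040.46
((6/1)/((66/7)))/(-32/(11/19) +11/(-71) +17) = -497/30012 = -0.02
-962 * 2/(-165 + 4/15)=28860/2471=11.68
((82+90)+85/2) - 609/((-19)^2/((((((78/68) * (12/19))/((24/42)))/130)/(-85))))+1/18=382773013403/1784025900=214.56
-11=-11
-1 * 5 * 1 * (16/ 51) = -80/ 51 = -1.57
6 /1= 6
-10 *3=-30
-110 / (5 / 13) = -286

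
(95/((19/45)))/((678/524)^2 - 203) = -15444900/13819811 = -1.12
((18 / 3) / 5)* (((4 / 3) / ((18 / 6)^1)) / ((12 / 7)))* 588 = 2744 / 15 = 182.93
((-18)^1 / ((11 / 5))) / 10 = -9 / 11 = -0.82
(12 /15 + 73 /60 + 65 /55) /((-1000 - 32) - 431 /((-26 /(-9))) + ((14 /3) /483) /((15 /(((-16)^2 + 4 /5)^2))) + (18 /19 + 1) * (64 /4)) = -299814775 /103818513326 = -0.00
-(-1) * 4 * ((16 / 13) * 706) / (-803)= -45184 / 10439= -4.33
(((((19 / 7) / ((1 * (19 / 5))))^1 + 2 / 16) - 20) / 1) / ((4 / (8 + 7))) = -16095 / 224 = -71.85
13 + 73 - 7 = 79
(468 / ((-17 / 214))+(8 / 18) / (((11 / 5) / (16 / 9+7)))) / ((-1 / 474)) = 14094954376 / 5049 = 2791632.87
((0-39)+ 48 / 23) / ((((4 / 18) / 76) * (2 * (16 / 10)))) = -725895 / 184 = -3945.08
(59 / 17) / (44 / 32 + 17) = 472 / 2499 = 0.19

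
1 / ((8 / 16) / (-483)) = -966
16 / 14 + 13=99 / 7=14.14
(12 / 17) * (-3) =-36 / 17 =-2.12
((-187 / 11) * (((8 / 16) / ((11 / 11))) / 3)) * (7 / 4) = -119 / 24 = -4.96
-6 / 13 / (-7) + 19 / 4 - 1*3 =661 / 364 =1.82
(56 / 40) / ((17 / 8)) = 56 / 85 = 0.66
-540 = -540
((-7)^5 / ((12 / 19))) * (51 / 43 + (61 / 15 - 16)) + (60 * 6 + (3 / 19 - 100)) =10524242396 / 36765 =286257.10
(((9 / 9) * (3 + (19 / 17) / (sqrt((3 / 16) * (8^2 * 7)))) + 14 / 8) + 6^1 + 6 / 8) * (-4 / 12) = -23 / 6 -19 * sqrt(21) / 2142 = -3.87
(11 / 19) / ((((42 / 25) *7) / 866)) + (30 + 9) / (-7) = 103514 / 2793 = 37.06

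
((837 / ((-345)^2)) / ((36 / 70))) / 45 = 217 / 714150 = 0.00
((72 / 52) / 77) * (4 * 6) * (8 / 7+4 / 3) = 576 / 539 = 1.07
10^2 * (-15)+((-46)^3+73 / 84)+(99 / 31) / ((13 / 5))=-3345725273 / 33852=-98833.90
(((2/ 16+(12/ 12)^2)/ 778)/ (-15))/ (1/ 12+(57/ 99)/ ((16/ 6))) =-99/ 307310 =-0.00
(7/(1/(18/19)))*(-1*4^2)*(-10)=20160/19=1061.05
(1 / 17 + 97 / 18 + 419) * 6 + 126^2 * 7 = 113678.69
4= 4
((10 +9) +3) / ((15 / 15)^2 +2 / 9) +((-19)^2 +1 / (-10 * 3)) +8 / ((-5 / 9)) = 10937 / 30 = 364.57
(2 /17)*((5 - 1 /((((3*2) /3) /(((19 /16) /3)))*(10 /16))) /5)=281 /2550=0.11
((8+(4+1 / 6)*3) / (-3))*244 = -5002 / 3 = -1667.33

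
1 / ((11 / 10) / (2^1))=20 / 11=1.82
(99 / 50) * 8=396 / 25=15.84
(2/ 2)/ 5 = 1/ 5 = 0.20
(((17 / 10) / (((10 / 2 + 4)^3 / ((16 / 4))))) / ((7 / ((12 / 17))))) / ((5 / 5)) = 8 / 8505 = 0.00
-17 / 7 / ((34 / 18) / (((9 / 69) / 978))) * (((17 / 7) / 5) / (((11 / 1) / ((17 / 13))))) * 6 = -7803 / 131346215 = -0.00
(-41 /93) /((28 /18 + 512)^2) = -1107 /662249404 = -0.00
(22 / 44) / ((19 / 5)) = 5 / 38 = 0.13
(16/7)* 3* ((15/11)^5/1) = 36450000/1127357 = 32.33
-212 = -212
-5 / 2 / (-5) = 1 / 2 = 0.50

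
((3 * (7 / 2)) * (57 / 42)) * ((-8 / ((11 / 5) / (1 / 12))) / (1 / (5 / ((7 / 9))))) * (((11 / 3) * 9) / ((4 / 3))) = -687.05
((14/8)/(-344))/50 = -7/68800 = -0.00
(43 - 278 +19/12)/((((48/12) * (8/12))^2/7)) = -58821/256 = -229.77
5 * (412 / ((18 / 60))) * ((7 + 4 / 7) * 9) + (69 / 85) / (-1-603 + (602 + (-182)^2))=9221462898483 / 19707590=467914.29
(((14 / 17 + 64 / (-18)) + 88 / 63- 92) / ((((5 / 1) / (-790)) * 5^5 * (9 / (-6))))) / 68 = -7896998 / 170690625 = -0.05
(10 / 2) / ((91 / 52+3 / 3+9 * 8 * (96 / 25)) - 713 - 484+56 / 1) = -500 / 86177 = -0.01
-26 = -26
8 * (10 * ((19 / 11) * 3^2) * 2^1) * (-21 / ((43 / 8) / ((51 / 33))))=-78140160 / 5203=-15018.29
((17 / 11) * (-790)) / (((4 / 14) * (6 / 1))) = -47005 / 66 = -712.20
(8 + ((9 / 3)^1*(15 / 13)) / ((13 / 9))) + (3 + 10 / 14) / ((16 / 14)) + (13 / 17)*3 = 183189 / 11492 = 15.94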